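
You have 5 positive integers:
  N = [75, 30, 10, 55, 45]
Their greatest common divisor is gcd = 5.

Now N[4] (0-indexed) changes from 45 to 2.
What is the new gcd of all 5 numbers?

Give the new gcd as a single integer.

Answer: 1

Derivation:
Numbers: [75, 30, 10, 55, 45], gcd = 5
Change: index 4, 45 -> 2
gcd of the OTHER numbers (without index 4): gcd([75, 30, 10, 55]) = 5
New gcd = gcd(g_others, new_val) = gcd(5, 2) = 1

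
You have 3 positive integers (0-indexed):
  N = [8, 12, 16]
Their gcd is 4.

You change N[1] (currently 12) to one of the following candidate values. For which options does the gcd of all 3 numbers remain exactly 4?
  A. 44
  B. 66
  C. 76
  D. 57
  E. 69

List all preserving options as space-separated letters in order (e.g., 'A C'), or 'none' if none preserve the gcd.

Old gcd = 4; gcd of others (without N[1]) = 8
New gcd for candidate v: gcd(8, v). Preserves old gcd iff gcd(8, v) = 4.
  Option A: v=44, gcd(8,44)=4 -> preserves
  Option B: v=66, gcd(8,66)=2 -> changes
  Option C: v=76, gcd(8,76)=4 -> preserves
  Option D: v=57, gcd(8,57)=1 -> changes
  Option E: v=69, gcd(8,69)=1 -> changes

Answer: A C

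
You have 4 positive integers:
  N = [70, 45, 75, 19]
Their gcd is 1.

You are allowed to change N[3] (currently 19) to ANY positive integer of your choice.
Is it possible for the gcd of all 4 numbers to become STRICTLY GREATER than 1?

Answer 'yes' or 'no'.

Answer: yes

Derivation:
Current gcd = 1
gcd of all OTHER numbers (without N[3]=19): gcd([70, 45, 75]) = 5
The new gcd after any change is gcd(5, new_value).
This can be at most 5.
Since 5 > old gcd 1, the gcd CAN increase (e.g., set N[3] = 5).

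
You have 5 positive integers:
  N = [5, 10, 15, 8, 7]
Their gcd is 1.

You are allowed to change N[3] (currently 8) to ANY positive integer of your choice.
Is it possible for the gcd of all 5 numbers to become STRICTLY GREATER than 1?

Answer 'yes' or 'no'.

Current gcd = 1
gcd of all OTHER numbers (without N[3]=8): gcd([5, 10, 15, 7]) = 1
The new gcd after any change is gcd(1, new_value).
This can be at most 1.
Since 1 = old gcd 1, the gcd can only stay the same or decrease.

Answer: no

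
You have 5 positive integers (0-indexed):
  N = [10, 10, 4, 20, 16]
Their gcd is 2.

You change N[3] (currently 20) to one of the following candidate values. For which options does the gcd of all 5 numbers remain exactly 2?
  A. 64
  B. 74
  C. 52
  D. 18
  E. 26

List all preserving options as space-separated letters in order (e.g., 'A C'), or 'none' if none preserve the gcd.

Answer: A B C D E

Derivation:
Old gcd = 2; gcd of others (without N[3]) = 2
New gcd for candidate v: gcd(2, v). Preserves old gcd iff gcd(2, v) = 2.
  Option A: v=64, gcd(2,64)=2 -> preserves
  Option B: v=74, gcd(2,74)=2 -> preserves
  Option C: v=52, gcd(2,52)=2 -> preserves
  Option D: v=18, gcd(2,18)=2 -> preserves
  Option E: v=26, gcd(2,26)=2 -> preserves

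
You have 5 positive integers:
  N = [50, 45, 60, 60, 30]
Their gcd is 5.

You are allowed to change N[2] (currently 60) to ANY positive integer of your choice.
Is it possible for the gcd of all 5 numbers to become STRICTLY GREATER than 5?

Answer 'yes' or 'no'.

Current gcd = 5
gcd of all OTHER numbers (without N[2]=60): gcd([50, 45, 60, 30]) = 5
The new gcd after any change is gcd(5, new_value).
This can be at most 5.
Since 5 = old gcd 5, the gcd can only stay the same or decrease.

Answer: no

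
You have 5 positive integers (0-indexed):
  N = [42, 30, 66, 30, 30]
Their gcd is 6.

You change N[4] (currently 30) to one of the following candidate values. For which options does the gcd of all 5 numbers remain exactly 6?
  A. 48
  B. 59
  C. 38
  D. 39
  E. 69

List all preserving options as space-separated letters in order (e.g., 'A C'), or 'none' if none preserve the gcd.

Old gcd = 6; gcd of others (without N[4]) = 6
New gcd for candidate v: gcd(6, v). Preserves old gcd iff gcd(6, v) = 6.
  Option A: v=48, gcd(6,48)=6 -> preserves
  Option B: v=59, gcd(6,59)=1 -> changes
  Option C: v=38, gcd(6,38)=2 -> changes
  Option D: v=39, gcd(6,39)=3 -> changes
  Option E: v=69, gcd(6,69)=3 -> changes

Answer: A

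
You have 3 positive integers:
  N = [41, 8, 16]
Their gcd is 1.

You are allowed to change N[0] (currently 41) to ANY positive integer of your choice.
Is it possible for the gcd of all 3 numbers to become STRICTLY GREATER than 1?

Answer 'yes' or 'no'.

Answer: yes

Derivation:
Current gcd = 1
gcd of all OTHER numbers (without N[0]=41): gcd([8, 16]) = 8
The new gcd after any change is gcd(8, new_value).
This can be at most 8.
Since 8 > old gcd 1, the gcd CAN increase (e.g., set N[0] = 8).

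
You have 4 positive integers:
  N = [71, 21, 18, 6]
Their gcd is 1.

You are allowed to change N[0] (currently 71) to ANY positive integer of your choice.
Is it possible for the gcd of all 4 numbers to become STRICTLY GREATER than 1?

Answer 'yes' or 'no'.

Current gcd = 1
gcd of all OTHER numbers (without N[0]=71): gcd([21, 18, 6]) = 3
The new gcd after any change is gcd(3, new_value).
This can be at most 3.
Since 3 > old gcd 1, the gcd CAN increase (e.g., set N[0] = 3).

Answer: yes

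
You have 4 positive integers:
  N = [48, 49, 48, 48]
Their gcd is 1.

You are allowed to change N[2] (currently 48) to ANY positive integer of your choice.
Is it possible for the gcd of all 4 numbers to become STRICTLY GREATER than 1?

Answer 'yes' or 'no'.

Current gcd = 1
gcd of all OTHER numbers (without N[2]=48): gcd([48, 49, 48]) = 1
The new gcd after any change is gcd(1, new_value).
This can be at most 1.
Since 1 = old gcd 1, the gcd can only stay the same or decrease.

Answer: no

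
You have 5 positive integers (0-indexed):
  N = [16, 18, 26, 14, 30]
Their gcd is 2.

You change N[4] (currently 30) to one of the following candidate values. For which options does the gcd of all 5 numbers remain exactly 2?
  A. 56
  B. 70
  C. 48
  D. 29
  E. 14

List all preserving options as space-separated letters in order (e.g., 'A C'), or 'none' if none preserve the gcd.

Answer: A B C E

Derivation:
Old gcd = 2; gcd of others (without N[4]) = 2
New gcd for candidate v: gcd(2, v). Preserves old gcd iff gcd(2, v) = 2.
  Option A: v=56, gcd(2,56)=2 -> preserves
  Option B: v=70, gcd(2,70)=2 -> preserves
  Option C: v=48, gcd(2,48)=2 -> preserves
  Option D: v=29, gcd(2,29)=1 -> changes
  Option E: v=14, gcd(2,14)=2 -> preserves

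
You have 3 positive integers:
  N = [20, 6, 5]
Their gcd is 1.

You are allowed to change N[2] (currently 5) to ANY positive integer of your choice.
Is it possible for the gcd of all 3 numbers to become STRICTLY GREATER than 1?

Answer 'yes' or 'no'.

Answer: yes

Derivation:
Current gcd = 1
gcd of all OTHER numbers (without N[2]=5): gcd([20, 6]) = 2
The new gcd after any change is gcd(2, new_value).
This can be at most 2.
Since 2 > old gcd 1, the gcd CAN increase (e.g., set N[2] = 2).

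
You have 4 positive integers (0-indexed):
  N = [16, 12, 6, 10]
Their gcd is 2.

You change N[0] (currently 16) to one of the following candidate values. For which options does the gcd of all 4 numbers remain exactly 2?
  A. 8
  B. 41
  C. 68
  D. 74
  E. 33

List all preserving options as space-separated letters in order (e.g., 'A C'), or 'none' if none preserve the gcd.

Answer: A C D

Derivation:
Old gcd = 2; gcd of others (without N[0]) = 2
New gcd for candidate v: gcd(2, v). Preserves old gcd iff gcd(2, v) = 2.
  Option A: v=8, gcd(2,8)=2 -> preserves
  Option B: v=41, gcd(2,41)=1 -> changes
  Option C: v=68, gcd(2,68)=2 -> preserves
  Option D: v=74, gcd(2,74)=2 -> preserves
  Option E: v=33, gcd(2,33)=1 -> changes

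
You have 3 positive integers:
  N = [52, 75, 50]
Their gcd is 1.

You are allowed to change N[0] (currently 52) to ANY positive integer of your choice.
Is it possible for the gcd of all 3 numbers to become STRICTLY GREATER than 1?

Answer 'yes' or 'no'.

Answer: yes

Derivation:
Current gcd = 1
gcd of all OTHER numbers (without N[0]=52): gcd([75, 50]) = 25
The new gcd after any change is gcd(25, new_value).
This can be at most 25.
Since 25 > old gcd 1, the gcd CAN increase (e.g., set N[0] = 25).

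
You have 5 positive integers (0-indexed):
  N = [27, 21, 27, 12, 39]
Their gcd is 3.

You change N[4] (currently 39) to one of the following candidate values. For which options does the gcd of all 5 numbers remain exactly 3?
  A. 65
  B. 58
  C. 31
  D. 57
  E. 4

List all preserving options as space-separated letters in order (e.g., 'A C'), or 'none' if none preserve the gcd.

Answer: D

Derivation:
Old gcd = 3; gcd of others (without N[4]) = 3
New gcd for candidate v: gcd(3, v). Preserves old gcd iff gcd(3, v) = 3.
  Option A: v=65, gcd(3,65)=1 -> changes
  Option B: v=58, gcd(3,58)=1 -> changes
  Option C: v=31, gcd(3,31)=1 -> changes
  Option D: v=57, gcd(3,57)=3 -> preserves
  Option E: v=4, gcd(3,4)=1 -> changes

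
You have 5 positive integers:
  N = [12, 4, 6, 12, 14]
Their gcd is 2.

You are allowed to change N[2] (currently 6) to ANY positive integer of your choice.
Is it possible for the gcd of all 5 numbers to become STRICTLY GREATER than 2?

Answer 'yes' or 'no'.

Current gcd = 2
gcd of all OTHER numbers (without N[2]=6): gcd([12, 4, 12, 14]) = 2
The new gcd after any change is gcd(2, new_value).
This can be at most 2.
Since 2 = old gcd 2, the gcd can only stay the same or decrease.

Answer: no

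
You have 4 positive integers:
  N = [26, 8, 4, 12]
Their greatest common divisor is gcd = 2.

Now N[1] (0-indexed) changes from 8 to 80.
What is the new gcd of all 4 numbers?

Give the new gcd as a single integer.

Numbers: [26, 8, 4, 12], gcd = 2
Change: index 1, 8 -> 80
gcd of the OTHER numbers (without index 1): gcd([26, 4, 12]) = 2
New gcd = gcd(g_others, new_val) = gcd(2, 80) = 2

Answer: 2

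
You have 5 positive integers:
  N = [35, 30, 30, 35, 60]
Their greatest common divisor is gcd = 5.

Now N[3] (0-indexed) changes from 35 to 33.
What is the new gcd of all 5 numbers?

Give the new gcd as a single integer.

Answer: 1

Derivation:
Numbers: [35, 30, 30, 35, 60], gcd = 5
Change: index 3, 35 -> 33
gcd of the OTHER numbers (without index 3): gcd([35, 30, 30, 60]) = 5
New gcd = gcd(g_others, new_val) = gcd(5, 33) = 1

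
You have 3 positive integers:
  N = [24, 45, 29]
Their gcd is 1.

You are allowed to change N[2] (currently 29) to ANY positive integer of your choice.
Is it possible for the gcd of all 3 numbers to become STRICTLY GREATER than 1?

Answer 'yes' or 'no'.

Answer: yes

Derivation:
Current gcd = 1
gcd of all OTHER numbers (without N[2]=29): gcd([24, 45]) = 3
The new gcd after any change is gcd(3, new_value).
This can be at most 3.
Since 3 > old gcd 1, the gcd CAN increase (e.g., set N[2] = 3).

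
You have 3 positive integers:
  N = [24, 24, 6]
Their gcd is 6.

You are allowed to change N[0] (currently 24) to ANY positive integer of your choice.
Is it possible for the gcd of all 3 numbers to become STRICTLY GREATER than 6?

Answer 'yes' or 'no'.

Current gcd = 6
gcd of all OTHER numbers (without N[0]=24): gcd([24, 6]) = 6
The new gcd after any change is gcd(6, new_value).
This can be at most 6.
Since 6 = old gcd 6, the gcd can only stay the same or decrease.

Answer: no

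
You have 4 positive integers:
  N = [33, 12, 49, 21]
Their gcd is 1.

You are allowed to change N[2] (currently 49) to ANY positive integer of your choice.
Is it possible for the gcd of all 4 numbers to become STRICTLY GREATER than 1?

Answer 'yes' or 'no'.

Current gcd = 1
gcd of all OTHER numbers (without N[2]=49): gcd([33, 12, 21]) = 3
The new gcd after any change is gcd(3, new_value).
This can be at most 3.
Since 3 > old gcd 1, the gcd CAN increase (e.g., set N[2] = 3).

Answer: yes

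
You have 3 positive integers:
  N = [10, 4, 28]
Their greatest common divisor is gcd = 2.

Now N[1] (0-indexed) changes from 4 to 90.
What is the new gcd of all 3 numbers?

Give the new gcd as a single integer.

Numbers: [10, 4, 28], gcd = 2
Change: index 1, 4 -> 90
gcd of the OTHER numbers (without index 1): gcd([10, 28]) = 2
New gcd = gcd(g_others, new_val) = gcd(2, 90) = 2

Answer: 2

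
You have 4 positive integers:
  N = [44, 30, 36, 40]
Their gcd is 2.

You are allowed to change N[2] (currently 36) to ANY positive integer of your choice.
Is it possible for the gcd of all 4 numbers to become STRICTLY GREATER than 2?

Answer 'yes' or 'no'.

Current gcd = 2
gcd of all OTHER numbers (without N[2]=36): gcd([44, 30, 40]) = 2
The new gcd after any change is gcd(2, new_value).
This can be at most 2.
Since 2 = old gcd 2, the gcd can only stay the same or decrease.

Answer: no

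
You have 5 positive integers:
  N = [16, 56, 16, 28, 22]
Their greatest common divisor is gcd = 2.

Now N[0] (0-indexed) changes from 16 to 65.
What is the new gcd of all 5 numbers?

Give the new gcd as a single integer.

Numbers: [16, 56, 16, 28, 22], gcd = 2
Change: index 0, 16 -> 65
gcd of the OTHER numbers (without index 0): gcd([56, 16, 28, 22]) = 2
New gcd = gcd(g_others, new_val) = gcd(2, 65) = 1

Answer: 1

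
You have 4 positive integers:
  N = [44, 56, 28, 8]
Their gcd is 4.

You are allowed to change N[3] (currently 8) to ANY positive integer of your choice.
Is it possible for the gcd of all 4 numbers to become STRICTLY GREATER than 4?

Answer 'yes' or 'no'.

Answer: no

Derivation:
Current gcd = 4
gcd of all OTHER numbers (without N[3]=8): gcd([44, 56, 28]) = 4
The new gcd after any change is gcd(4, new_value).
This can be at most 4.
Since 4 = old gcd 4, the gcd can only stay the same or decrease.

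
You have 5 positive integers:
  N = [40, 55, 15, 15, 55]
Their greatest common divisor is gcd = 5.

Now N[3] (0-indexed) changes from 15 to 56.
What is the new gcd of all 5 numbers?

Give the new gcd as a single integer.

Numbers: [40, 55, 15, 15, 55], gcd = 5
Change: index 3, 15 -> 56
gcd of the OTHER numbers (without index 3): gcd([40, 55, 15, 55]) = 5
New gcd = gcd(g_others, new_val) = gcd(5, 56) = 1

Answer: 1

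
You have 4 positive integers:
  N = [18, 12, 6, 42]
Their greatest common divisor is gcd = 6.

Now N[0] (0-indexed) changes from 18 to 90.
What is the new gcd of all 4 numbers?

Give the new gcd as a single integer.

Numbers: [18, 12, 6, 42], gcd = 6
Change: index 0, 18 -> 90
gcd of the OTHER numbers (without index 0): gcd([12, 6, 42]) = 6
New gcd = gcd(g_others, new_val) = gcd(6, 90) = 6

Answer: 6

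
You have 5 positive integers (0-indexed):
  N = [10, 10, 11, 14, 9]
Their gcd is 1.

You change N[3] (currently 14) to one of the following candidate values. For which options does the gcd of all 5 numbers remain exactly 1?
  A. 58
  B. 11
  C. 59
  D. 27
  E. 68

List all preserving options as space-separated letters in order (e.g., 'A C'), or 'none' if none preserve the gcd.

Old gcd = 1; gcd of others (without N[3]) = 1
New gcd for candidate v: gcd(1, v). Preserves old gcd iff gcd(1, v) = 1.
  Option A: v=58, gcd(1,58)=1 -> preserves
  Option B: v=11, gcd(1,11)=1 -> preserves
  Option C: v=59, gcd(1,59)=1 -> preserves
  Option D: v=27, gcd(1,27)=1 -> preserves
  Option E: v=68, gcd(1,68)=1 -> preserves

Answer: A B C D E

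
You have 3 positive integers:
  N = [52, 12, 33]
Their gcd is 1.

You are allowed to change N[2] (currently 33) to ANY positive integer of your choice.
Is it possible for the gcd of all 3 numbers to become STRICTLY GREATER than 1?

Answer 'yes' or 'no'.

Answer: yes

Derivation:
Current gcd = 1
gcd of all OTHER numbers (without N[2]=33): gcd([52, 12]) = 4
The new gcd after any change is gcd(4, new_value).
This can be at most 4.
Since 4 > old gcd 1, the gcd CAN increase (e.g., set N[2] = 4).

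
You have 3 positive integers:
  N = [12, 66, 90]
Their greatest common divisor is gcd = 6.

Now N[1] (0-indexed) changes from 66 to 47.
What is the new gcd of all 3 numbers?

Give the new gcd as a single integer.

Answer: 1

Derivation:
Numbers: [12, 66, 90], gcd = 6
Change: index 1, 66 -> 47
gcd of the OTHER numbers (without index 1): gcd([12, 90]) = 6
New gcd = gcd(g_others, new_val) = gcd(6, 47) = 1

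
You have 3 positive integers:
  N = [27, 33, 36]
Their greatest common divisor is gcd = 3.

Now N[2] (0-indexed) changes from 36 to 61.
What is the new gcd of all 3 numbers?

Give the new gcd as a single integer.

Numbers: [27, 33, 36], gcd = 3
Change: index 2, 36 -> 61
gcd of the OTHER numbers (without index 2): gcd([27, 33]) = 3
New gcd = gcd(g_others, new_val) = gcd(3, 61) = 1

Answer: 1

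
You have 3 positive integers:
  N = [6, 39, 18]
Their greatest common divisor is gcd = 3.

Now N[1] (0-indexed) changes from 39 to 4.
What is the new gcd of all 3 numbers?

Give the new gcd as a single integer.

Answer: 2

Derivation:
Numbers: [6, 39, 18], gcd = 3
Change: index 1, 39 -> 4
gcd of the OTHER numbers (without index 1): gcd([6, 18]) = 6
New gcd = gcd(g_others, new_val) = gcd(6, 4) = 2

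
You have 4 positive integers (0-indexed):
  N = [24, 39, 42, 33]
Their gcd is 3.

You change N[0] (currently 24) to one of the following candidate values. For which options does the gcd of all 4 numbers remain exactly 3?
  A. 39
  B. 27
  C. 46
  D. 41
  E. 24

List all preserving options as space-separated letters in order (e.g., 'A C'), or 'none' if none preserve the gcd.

Answer: A B E

Derivation:
Old gcd = 3; gcd of others (without N[0]) = 3
New gcd for candidate v: gcd(3, v). Preserves old gcd iff gcd(3, v) = 3.
  Option A: v=39, gcd(3,39)=3 -> preserves
  Option B: v=27, gcd(3,27)=3 -> preserves
  Option C: v=46, gcd(3,46)=1 -> changes
  Option D: v=41, gcd(3,41)=1 -> changes
  Option E: v=24, gcd(3,24)=3 -> preserves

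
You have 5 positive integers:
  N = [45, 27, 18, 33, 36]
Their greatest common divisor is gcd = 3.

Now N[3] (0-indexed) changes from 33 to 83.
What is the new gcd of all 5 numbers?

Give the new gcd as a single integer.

Numbers: [45, 27, 18, 33, 36], gcd = 3
Change: index 3, 33 -> 83
gcd of the OTHER numbers (without index 3): gcd([45, 27, 18, 36]) = 9
New gcd = gcd(g_others, new_val) = gcd(9, 83) = 1

Answer: 1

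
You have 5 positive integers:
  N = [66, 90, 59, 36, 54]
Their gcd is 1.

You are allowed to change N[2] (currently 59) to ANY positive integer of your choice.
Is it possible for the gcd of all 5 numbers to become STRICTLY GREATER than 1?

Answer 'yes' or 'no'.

Current gcd = 1
gcd of all OTHER numbers (without N[2]=59): gcd([66, 90, 36, 54]) = 6
The new gcd after any change is gcd(6, new_value).
This can be at most 6.
Since 6 > old gcd 1, the gcd CAN increase (e.g., set N[2] = 6).

Answer: yes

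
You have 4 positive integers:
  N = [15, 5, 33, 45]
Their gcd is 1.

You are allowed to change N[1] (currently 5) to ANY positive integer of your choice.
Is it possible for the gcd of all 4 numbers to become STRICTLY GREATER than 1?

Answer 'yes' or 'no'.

Current gcd = 1
gcd of all OTHER numbers (without N[1]=5): gcd([15, 33, 45]) = 3
The new gcd after any change is gcd(3, new_value).
This can be at most 3.
Since 3 > old gcd 1, the gcd CAN increase (e.g., set N[1] = 3).

Answer: yes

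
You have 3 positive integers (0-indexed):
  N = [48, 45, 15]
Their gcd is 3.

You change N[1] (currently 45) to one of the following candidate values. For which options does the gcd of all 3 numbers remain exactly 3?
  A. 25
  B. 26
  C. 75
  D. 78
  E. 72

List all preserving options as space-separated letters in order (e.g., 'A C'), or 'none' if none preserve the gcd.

Old gcd = 3; gcd of others (without N[1]) = 3
New gcd for candidate v: gcd(3, v). Preserves old gcd iff gcd(3, v) = 3.
  Option A: v=25, gcd(3,25)=1 -> changes
  Option B: v=26, gcd(3,26)=1 -> changes
  Option C: v=75, gcd(3,75)=3 -> preserves
  Option D: v=78, gcd(3,78)=3 -> preserves
  Option E: v=72, gcd(3,72)=3 -> preserves

Answer: C D E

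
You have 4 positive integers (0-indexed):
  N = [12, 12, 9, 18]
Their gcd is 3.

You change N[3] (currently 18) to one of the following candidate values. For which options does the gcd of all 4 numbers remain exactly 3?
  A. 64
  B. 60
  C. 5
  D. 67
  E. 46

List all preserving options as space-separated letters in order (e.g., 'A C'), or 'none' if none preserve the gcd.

Answer: B

Derivation:
Old gcd = 3; gcd of others (without N[3]) = 3
New gcd for candidate v: gcd(3, v). Preserves old gcd iff gcd(3, v) = 3.
  Option A: v=64, gcd(3,64)=1 -> changes
  Option B: v=60, gcd(3,60)=3 -> preserves
  Option C: v=5, gcd(3,5)=1 -> changes
  Option D: v=67, gcd(3,67)=1 -> changes
  Option E: v=46, gcd(3,46)=1 -> changes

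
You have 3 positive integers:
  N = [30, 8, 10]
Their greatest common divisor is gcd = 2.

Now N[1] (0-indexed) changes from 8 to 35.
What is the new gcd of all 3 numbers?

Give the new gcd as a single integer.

Answer: 5

Derivation:
Numbers: [30, 8, 10], gcd = 2
Change: index 1, 8 -> 35
gcd of the OTHER numbers (without index 1): gcd([30, 10]) = 10
New gcd = gcd(g_others, new_val) = gcd(10, 35) = 5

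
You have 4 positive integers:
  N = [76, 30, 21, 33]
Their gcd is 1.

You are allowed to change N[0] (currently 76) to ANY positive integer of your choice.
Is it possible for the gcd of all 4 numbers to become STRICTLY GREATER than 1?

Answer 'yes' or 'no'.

Answer: yes

Derivation:
Current gcd = 1
gcd of all OTHER numbers (without N[0]=76): gcd([30, 21, 33]) = 3
The new gcd after any change is gcd(3, new_value).
This can be at most 3.
Since 3 > old gcd 1, the gcd CAN increase (e.g., set N[0] = 3).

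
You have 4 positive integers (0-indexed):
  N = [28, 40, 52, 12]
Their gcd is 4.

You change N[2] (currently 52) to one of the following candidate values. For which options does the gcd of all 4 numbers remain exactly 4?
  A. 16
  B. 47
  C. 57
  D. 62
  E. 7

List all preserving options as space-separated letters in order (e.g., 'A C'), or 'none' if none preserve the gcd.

Old gcd = 4; gcd of others (without N[2]) = 4
New gcd for candidate v: gcd(4, v). Preserves old gcd iff gcd(4, v) = 4.
  Option A: v=16, gcd(4,16)=4 -> preserves
  Option B: v=47, gcd(4,47)=1 -> changes
  Option C: v=57, gcd(4,57)=1 -> changes
  Option D: v=62, gcd(4,62)=2 -> changes
  Option E: v=7, gcd(4,7)=1 -> changes

Answer: A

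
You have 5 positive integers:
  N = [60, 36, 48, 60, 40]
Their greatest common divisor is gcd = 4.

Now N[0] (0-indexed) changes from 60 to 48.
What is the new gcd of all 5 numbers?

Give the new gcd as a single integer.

Answer: 4

Derivation:
Numbers: [60, 36, 48, 60, 40], gcd = 4
Change: index 0, 60 -> 48
gcd of the OTHER numbers (without index 0): gcd([36, 48, 60, 40]) = 4
New gcd = gcd(g_others, new_val) = gcd(4, 48) = 4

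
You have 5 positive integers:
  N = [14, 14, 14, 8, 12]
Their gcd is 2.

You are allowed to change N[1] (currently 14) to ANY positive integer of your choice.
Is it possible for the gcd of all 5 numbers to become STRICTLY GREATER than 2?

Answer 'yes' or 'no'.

Answer: no

Derivation:
Current gcd = 2
gcd of all OTHER numbers (without N[1]=14): gcd([14, 14, 8, 12]) = 2
The new gcd after any change is gcd(2, new_value).
This can be at most 2.
Since 2 = old gcd 2, the gcd can only stay the same or decrease.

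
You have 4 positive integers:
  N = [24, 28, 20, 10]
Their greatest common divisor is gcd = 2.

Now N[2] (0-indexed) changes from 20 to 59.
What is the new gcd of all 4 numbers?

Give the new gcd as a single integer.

Numbers: [24, 28, 20, 10], gcd = 2
Change: index 2, 20 -> 59
gcd of the OTHER numbers (without index 2): gcd([24, 28, 10]) = 2
New gcd = gcd(g_others, new_val) = gcd(2, 59) = 1

Answer: 1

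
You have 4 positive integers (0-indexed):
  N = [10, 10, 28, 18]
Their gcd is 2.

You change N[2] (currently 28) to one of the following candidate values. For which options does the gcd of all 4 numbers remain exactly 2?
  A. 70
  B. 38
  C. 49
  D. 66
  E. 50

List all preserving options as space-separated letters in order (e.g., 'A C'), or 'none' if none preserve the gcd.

Old gcd = 2; gcd of others (without N[2]) = 2
New gcd for candidate v: gcd(2, v). Preserves old gcd iff gcd(2, v) = 2.
  Option A: v=70, gcd(2,70)=2 -> preserves
  Option B: v=38, gcd(2,38)=2 -> preserves
  Option C: v=49, gcd(2,49)=1 -> changes
  Option D: v=66, gcd(2,66)=2 -> preserves
  Option E: v=50, gcd(2,50)=2 -> preserves

Answer: A B D E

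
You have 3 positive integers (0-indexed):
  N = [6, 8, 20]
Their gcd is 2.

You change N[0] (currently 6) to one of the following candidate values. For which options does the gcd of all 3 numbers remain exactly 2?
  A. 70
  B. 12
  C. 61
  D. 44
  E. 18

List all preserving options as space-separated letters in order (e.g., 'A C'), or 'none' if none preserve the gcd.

Answer: A E

Derivation:
Old gcd = 2; gcd of others (without N[0]) = 4
New gcd for candidate v: gcd(4, v). Preserves old gcd iff gcd(4, v) = 2.
  Option A: v=70, gcd(4,70)=2 -> preserves
  Option B: v=12, gcd(4,12)=4 -> changes
  Option C: v=61, gcd(4,61)=1 -> changes
  Option D: v=44, gcd(4,44)=4 -> changes
  Option E: v=18, gcd(4,18)=2 -> preserves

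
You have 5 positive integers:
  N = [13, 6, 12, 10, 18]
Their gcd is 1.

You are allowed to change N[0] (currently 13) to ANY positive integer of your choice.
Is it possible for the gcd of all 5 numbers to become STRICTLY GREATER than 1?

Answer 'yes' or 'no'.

Answer: yes

Derivation:
Current gcd = 1
gcd of all OTHER numbers (without N[0]=13): gcd([6, 12, 10, 18]) = 2
The new gcd after any change is gcd(2, new_value).
This can be at most 2.
Since 2 > old gcd 1, the gcd CAN increase (e.g., set N[0] = 2).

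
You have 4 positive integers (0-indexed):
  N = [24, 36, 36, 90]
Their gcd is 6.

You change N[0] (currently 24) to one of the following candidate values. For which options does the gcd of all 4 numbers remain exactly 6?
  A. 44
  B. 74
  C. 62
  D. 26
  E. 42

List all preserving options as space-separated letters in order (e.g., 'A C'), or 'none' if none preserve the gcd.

Old gcd = 6; gcd of others (without N[0]) = 18
New gcd for candidate v: gcd(18, v). Preserves old gcd iff gcd(18, v) = 6.
  Option A: v=44, gcd(18,44)=2 -> changes
  Option B: v=74, gcd(18,74)=2 -> changes
  Option C: v=62, gcd(18,62)=2 -> changes
  Option D: v=26, gcd(18,26)=2 -> changes
  Option E: v=42, gcd(18,42)=6 -> preserves

Answer: E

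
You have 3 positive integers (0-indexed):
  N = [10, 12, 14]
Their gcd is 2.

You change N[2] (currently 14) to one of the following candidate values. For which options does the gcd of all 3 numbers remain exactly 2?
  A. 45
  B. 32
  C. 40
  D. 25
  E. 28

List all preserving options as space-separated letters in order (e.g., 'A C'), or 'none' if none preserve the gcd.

Old gcd = 2; gcd of others (without N[2]) = 2
New gcd for candidate v: gcd(2, v). Preserves old gcd iff gcd(2, v) = 2.
  Option A: v=45, gcd(2,45)=1 -> changes
  Option B: v=32, gcd(2,32)=2 -> preserves
  Option C: v=40, gcd(2,40)=2 -> preserves
  Option D: v=25, gcd(2,25)=1 -> changes
  Option E: v=28, gcd(2,28)=2 -> preserves

Answer: B C E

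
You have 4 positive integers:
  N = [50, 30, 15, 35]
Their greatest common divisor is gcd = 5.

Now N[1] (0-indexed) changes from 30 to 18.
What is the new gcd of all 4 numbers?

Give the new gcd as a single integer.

Answer: 1

Derivation:
Numbers: [50, 30, 15, 35], gcd = 5
Change: index 1, 30 -> 18
gcd of the OTHER numbers (without index 1): gcd([50, 15, 35]) = 5
New gcd = gcd(g_others, new_val) = gcd(5, 18) = 1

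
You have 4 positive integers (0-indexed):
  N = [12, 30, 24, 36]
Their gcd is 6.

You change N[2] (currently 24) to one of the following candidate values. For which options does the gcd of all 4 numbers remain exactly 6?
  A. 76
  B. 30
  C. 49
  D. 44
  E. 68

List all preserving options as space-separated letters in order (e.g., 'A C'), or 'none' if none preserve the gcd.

Answer: B

Derivation:
Old gcd = 6; gcd of others (without N[2]) = 6
New gcd for candidate v: gcd(6, v). Preserves old gcd iff gcd(6, v) = 6.
  Option A: v=76, gcd(6,76)=2 -> changes
  Option B: v=30, gcd(6,30)=6 -> preserves
  Option C: v=49, gcd(6,49)=1 -> changes
  Option D: v=44, gcd(6,44)=2 -> changes
  Option E: v=68, gcd(6,68)=2 -> changes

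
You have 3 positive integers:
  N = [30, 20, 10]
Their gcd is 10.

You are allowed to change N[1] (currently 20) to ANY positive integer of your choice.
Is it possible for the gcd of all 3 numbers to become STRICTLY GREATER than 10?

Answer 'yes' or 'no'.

Answer: no

Derivation:
Current gcd = 10
gcd of all OTHER numbers (without N[1]=20): gcd([30, 10]) = 10
The new gcd after any change is gcd(10, new_value).
This can be at most 10.
Since 10 = old gcd 10, the gcd can only stay the same or decrease.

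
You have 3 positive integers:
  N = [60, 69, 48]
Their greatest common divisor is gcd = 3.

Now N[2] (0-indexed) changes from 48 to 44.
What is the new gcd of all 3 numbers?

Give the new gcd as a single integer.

Answer: 1

Derivation:
Numbers: [60, 69, 48], gcd = 3
Change: index 2, 48 -> 44
gcd of the OTHER numbers (without index 2): gcd([60, 69]) = 3
New gcd = gcd(g_others, new_val) = gcd(3, 44) = 1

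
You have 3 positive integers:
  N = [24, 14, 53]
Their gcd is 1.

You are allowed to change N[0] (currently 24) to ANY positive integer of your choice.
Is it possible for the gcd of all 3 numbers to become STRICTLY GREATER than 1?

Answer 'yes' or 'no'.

Answer: no

Derivation:
Current gcd = 1
gcd of all OTHER numbers (without N[0]=24): gcd([14, 53]) = 1
The new gcd after any change is gcd(1, new_value).
This can be at most 1.
Since 1 = old gcd 1, the gcd can only stay the same or decrease.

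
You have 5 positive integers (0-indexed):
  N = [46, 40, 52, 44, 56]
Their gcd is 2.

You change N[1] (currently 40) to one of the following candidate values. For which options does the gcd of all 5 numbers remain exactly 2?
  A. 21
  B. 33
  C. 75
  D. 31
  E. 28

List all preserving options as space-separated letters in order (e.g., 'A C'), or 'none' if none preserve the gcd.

Old gcd = 2; gcd of others (without N[1]) = 2
New gcd for candidate v: gcd(2, v). Preserves old gcd iff gcd(2, v) = 2.
  Option A: v=21, gcd(2,21)=1 -> changes
  Option B: v=33, gcd(2,33)=1 -> changes
  Option C: v=75, gcd(2,75)=1 -> changes
  Option D: v=31, gcd(2,31)=1 -> changes
  Option E: v=28, gcd(2,28)=2 -> preserves

Answer: E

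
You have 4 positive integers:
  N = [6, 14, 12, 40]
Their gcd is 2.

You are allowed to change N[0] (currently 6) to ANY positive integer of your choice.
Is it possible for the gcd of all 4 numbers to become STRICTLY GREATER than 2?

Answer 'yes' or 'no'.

Answer: no

Derivation:
Current gcd = 2
gcd of all OTHER numbers (without N[0]=6): gcd([14, 12, 40]) = 2
The new gcd after any change is gcd(2, new_value).
This can be at most 2.
Since 2 = old gcd 2, the gcd can only stay the same or decrease.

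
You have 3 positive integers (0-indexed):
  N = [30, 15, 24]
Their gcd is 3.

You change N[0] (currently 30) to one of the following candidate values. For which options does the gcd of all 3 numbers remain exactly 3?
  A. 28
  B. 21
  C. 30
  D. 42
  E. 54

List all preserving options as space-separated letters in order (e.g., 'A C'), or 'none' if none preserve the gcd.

Answer: B C D E

Derivation:
Old gcd = 3; gcd of others (without N[0]) = 3
New gcd for candidate v: gcd(3, v). Preserves old gcd iff gcd(3, v) = 3.
  Option A: v=28, gcd(3,28)=1 -> changes
  Option B: v=21, gcd(3,21)=3 -> preserves
  Option C: v=30, gcd(3,30)=3 -> preserves
  Option D: v=42, gcd(3,42)=3 -> preserves
  Option E: v=54, gcd(3,54)=3 -> preserves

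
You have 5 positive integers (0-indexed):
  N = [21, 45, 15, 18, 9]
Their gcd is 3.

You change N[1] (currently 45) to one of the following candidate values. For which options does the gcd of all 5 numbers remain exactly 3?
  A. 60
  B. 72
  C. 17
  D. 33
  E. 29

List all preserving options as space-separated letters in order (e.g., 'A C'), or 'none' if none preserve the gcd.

Answer: A B D

Derivation:
Old gcd = 3; gcd of others (without N[1]) = 3
New gcd for candidate v: gcd(3, v). Preserves old gcd iff gcd(3, v) = 3.
  Option A: v=60, gcd(3,60)=3 -> preserves
  Option B: v=72, gcd(3,72)=3 -> preserves
  Option C: v=17, gcd(3,17)=1 -> changes
  Option D: v=33, gcd(3,33)=3 -> preserves
  Option E: v=29, gcd(3,29)=1 -> changes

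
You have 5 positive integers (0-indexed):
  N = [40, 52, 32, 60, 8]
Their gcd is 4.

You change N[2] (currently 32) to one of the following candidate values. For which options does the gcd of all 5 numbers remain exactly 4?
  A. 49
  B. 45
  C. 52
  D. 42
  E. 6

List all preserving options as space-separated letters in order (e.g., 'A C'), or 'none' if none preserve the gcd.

Answer: C

Derivation:
Old gcd = 4; gcd of others (without N[2]) = 4
New gcd for candidate v: gcd(4, v). Preserves old gcd iff gcd(4, v) = 4.
  Option A: v=49, gcd(4,49)=1 -> changes
  Option B: v=45, gcd(4,45)=1 -> changes
  Option C: v=52, gcd(4,52)=4 -> preserves
  Option D: v=42, gcd(4,42)=2 -> changes
  Option E: v=6, gcd(4,6)=2 -> changes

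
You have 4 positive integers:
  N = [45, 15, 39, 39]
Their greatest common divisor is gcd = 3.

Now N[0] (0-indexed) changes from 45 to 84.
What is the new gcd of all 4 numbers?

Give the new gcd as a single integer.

Answer: 3

Derivation:
Numbers: [45, 15, 39, 39], gcd = 3
Change: index 0, 45 -> 84
gcd of the OTHER numbers (without index 0): gcd([15, 39, 39]) = 3
New gcd = gcd(g_others, new_val) = gcd(3, 84) = 3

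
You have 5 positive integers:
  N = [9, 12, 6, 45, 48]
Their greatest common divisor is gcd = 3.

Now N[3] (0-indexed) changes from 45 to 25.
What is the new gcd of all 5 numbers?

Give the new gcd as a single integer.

Numbers: [9, 12, 6, 45, 48], gcd = 3
Change: index 3, 45 -> 25
gcd of the OTHER numbers (without index 3): gcd([9, 12, 6, 48]) = 3
New gcd = gcd(g_others, new_val) = gcd(3, 25) = 1

Answer: 1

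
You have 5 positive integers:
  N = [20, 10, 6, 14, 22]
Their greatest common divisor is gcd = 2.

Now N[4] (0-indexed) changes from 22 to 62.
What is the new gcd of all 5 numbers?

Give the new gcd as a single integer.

Numbers: [20, 10, 6, 14, 22], gcd = 2
Change: index 4, 22 -> 62
gcd of the OTHER numbers (without index 4): gcd([20, 10, 6, 14]) = 2
New gcd = gcd(g_others, new_val) = gcd(2, 62) = 2

Answer: 2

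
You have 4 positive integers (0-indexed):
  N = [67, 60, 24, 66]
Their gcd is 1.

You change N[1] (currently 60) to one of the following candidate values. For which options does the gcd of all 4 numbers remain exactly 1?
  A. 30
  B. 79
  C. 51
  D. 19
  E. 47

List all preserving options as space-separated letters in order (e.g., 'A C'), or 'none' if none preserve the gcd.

Old gcd = 1; gcd of others (without N[1]) = 1
New gcd for candidate v: gcd(1, v). Preserves old gcd iff gcd(1, v) = 1.
  Option A: v=30, gcd(1,30)=1 -> preserves
  Option B: v=79, gcd(1,79)=1 -> preserves
  Option C: v=51, gcd(1,51)=1 -> preserves
  Option D: v=19, gcd(1,19)=1 -> preserves
  Option E: v=47, gcd(1,47)=1 -> preserves

Answer: A B C D E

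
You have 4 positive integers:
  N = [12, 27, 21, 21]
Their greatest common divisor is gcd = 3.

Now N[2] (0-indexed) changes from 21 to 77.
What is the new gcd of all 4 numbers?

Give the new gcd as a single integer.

Numbers: [12, 27, 21, 21], gcd = 3
Change: index 2, 21 -> 77
gcd of the OTHER numbers (without index 2): gcd([12, 27, 21]) = 3
New gcd = gcd(g_others, new_val) = gcd(3, 77) = 1

Answer: 1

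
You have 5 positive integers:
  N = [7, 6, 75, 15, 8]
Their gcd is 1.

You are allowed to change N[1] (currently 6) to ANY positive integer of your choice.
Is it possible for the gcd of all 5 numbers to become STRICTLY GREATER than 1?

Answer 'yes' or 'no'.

Answer: no

Derivation:
Current gcd = 1
gcd of all OTHER numbers (without N[1]=6): gcd([7, 75, 15, 8]) = 1
The new gcd after any change is gcd(1, new_value).
This can be at most 1.
Since 1 = old gcd 1, the gcd can only stay the same or decrease.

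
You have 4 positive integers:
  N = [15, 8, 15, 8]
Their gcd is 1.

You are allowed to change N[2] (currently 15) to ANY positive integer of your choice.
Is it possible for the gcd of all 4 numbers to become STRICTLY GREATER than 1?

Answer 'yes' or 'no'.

Answer: no

Derivation:
Current gcd = 1
gcd of all OTHER numbers (without N[2]=15): gcd([15, 8, 8]) = 1
The new gcd after any change is gcd(1, new_value).
This can be at most 1.
Since 1 = old gcd 1, the gcd can only stay the same or decrease.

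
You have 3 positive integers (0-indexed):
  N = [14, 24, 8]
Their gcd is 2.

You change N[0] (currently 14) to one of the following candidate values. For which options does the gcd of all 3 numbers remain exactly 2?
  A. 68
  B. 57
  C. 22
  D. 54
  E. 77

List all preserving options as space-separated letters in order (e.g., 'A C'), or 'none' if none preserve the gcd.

Answer: C D

Derivation:
Old gcd = 2; gcd of others (without N[0]) = 8
New gcd for candidate v: gcd(8, v). Preserves old gcd iff gcd(8, v) = 2.
  Option A: v=68, gcd(8,68)=4 -> changes
  Option B: v=57, gcd(8,57)=1 -> changes
  Option C: v=22, gcd(8,22)=2 -> preserves
  Option D: v=54, gcd(8,54)=2 -> preserves
  Option E: v=77, gcd(8,77)=1 -> changes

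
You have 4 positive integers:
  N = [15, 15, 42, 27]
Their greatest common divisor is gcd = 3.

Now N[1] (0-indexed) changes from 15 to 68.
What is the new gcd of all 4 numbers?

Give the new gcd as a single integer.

Numbers: [15, 15, 42, 27], gcd = 3
Change: index 1, 15 -> 68
gcd of the OTHER numbers (without index 1): gcd([15, 42, 27]) = 3
New gcd = gcd(g_others, new_val) = gcd(3, 68) = 1

Answer: 1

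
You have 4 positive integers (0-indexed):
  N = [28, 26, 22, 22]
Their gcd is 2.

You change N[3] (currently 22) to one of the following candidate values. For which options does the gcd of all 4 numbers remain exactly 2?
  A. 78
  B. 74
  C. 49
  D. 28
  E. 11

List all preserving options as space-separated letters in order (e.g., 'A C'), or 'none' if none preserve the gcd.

Old gcd = 2; gcd of others (without N[3]) = 2
New gcd for candidate v: gcd(2, v). Preserves old gcd iff gcd(2, v) = 2.
  Option A: v=78, gcd(2,78)=2 -> preserves
  Option B: v=74, gcd(2,74)=2 -> preserves
  Option C: v=49, gcd(2,49)=1 -> changes
  Option D: v=28, gcd(2,28)=2 -> preserves
  Option E: v=11, gcd(2,11)=1 -> changes

Answer: A B D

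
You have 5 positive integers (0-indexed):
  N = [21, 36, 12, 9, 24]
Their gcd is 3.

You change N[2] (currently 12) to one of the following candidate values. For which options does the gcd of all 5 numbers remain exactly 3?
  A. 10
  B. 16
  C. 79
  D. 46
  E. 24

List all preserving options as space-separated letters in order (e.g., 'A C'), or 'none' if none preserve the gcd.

Old gcd = 3; gcd of others (without N[2]) = 3
New gcd for candidate v: gcd(3, v). Preserves old gcd iff gcd(3, v) = 3.
  Option A: v=10, gcd(3,10)=1 -> changes
  Option B: v=16, gcd(3,16)=1 -> changes
  Option C: v=79, gcd(3,79)=1 -> changes
  Option D: v=46, gcd(3,46)=1 -> changes
  Option E: v=24, gcd(3,24)=3 -> preserves

Answer: E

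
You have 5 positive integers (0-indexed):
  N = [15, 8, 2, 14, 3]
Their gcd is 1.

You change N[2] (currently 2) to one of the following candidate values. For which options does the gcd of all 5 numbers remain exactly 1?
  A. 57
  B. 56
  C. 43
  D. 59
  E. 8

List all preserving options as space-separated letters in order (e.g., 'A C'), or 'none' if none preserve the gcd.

Answer: A B C D E

Derivation:
Old gcd = 1; gcd of others (without N[2]) = 1
New gcd for candidate v: gcd(1, v). Preserves old gcd iff gcd(1, v) = 1.
  Option A: v=57, gcd(1,57)=1 -> preserves
  Option B: v=56, gcd(1,56)=1 -> preserves
  Option C: v=43, gcd(1,43)=1 -> preserves
  Option D: v=59, gcd(1,59)=1 -> preserves
  Option E: v=8, gcd(1,8)=1 -> preserves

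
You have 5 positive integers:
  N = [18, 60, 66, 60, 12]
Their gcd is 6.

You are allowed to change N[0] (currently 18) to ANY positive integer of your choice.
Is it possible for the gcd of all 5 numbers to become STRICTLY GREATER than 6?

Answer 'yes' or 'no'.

Answer: no

Derivation:
Current gcd = 6
gcd of all OTHER numbers (without N[0]=18): gcd([60, 66, 60, 12]) = 6
The new gcd after any change is gcd(6, new_value).
This can be at most 6.
Since 6 = old gcd 6, the gcd can only stay the same or decrease.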